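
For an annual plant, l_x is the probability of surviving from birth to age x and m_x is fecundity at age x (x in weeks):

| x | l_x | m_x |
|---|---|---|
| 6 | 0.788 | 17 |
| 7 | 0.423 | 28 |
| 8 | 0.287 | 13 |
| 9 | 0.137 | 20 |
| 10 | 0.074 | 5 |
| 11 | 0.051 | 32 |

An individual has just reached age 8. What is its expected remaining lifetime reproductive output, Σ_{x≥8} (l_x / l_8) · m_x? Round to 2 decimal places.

l_8 = 0.287. Conditional survival from age 8 to x is l_x / l_8.
  x=8: (0.287/0.287) × 13 = 13.0000
  x=9: (0.137/0.287) × 20 = 9.5470
  x=10: (0.074/0.287) × 5 = 1.2892
  x=11: (0.051/0.287) × 32 = 5.6864
Sum = 13.0000 + 9.5470 + 1.2892 + 5.6864 = 29.5226

29.52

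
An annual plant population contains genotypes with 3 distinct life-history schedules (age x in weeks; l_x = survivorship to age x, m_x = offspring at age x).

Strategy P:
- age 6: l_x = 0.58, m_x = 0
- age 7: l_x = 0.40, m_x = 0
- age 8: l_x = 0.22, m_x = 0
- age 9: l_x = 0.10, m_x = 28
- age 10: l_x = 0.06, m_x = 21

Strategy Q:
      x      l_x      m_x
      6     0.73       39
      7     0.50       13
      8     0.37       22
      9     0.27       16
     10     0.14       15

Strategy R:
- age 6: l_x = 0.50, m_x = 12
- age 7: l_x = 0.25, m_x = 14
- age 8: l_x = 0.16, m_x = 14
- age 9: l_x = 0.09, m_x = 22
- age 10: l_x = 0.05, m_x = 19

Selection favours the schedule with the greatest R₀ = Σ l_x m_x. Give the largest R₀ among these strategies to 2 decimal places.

Strategy P: R₀ = 0.58×0 + 0.40×0 + 0.22×0 + 0.10×28 + 0.06×21 = 4.0600
Strategy Q: R₀ = 0.73×39 + 0.50×13 + 0.37×22 + 0.27×16 + 0.14×15 = 49.5300
Strategy R: R₀ = 0.50×12 + 0.25×14 + 0.16×14 + 0.09×22 + 0.05×19 = 14.6700
Highest R₀: strategy Q with 49.5300.

49.53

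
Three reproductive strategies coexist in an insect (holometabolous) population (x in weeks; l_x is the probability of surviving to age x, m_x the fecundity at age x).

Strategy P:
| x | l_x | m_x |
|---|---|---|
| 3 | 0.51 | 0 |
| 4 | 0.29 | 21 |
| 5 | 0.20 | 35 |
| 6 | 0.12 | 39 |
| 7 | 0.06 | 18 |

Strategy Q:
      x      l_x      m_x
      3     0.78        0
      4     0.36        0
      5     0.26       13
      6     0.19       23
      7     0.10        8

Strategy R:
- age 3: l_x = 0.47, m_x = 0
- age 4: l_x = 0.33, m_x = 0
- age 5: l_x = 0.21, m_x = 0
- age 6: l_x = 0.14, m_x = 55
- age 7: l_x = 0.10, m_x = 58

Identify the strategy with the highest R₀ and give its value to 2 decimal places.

Strategy P: R₀ = 0.51×0 + 0.29×21 + 0.20×35 + 0.12×39 + 0.06×18 = 18.8500
Strategy Q: R₀ = 0.78×0 + 0.36×0 + 0.26×13 + 0.19×23 + 0.10×8 = 8.5500
Strategy R: R₀ = 0.47×0 + 0.33×0 + 0.21×0 + 0.14×55 + 0.10×58 = 13.5000
Highest R₀: strategy P with 18.8500.

18.85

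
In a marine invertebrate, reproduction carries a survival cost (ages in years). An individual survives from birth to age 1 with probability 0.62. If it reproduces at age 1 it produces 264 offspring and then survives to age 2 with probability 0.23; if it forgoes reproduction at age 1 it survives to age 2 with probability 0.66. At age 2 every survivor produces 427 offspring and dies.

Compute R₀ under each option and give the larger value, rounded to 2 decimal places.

breed at age 1: R₀ = 0.62 × (264 + 0.23 × 427) = 0.62 × 362.2100 = 224.5702
delay to age 2: R₀ = 0.62 × (0.66 × 427) = 0.62 × 281.8200 = 174.7284
Higher: breed at age 1 (224.5702).

224.57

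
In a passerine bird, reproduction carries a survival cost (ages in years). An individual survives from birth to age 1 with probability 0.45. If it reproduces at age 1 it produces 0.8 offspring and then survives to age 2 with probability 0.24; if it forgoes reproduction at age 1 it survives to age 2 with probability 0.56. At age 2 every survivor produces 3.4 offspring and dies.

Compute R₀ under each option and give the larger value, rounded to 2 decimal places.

0.86

breed at age 1: R₀ = 0.45 × (0.8 + 0.24 × 3.4) = 0.45 × 1.6160 = 0.7272
delay to age 2: R₀ = 0.45 × (0.56 × 3.4) = 0.45 × 1.9040 = 0.8568
Higher: delay to age 2 (0.8568).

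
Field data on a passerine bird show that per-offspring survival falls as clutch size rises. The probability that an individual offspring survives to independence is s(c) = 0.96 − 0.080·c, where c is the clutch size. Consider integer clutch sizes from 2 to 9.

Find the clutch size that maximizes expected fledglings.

Expected fledglings = c × s(c):
  c=2: 2 × 0.800 = 1.600
  c=3: 3 × 0.720 = 2.160
  c=4: 4 × 0.640 = 2.560
  c=5: 5 × 0.560 = 2.800
  c=6: 6 × 0.480 = 2.880
  c=7: 7 × 0.400 = 2.800
  c=8: 8 × 0.320 = 2.560
  c=9: 9 × 0.240 = 2.160
Maximum at c = 6 (2.880 fledglings).

6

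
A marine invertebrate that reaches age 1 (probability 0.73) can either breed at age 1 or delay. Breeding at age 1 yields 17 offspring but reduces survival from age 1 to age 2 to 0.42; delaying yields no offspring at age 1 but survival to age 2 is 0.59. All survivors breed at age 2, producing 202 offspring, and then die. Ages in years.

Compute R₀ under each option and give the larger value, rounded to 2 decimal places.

breed at age 1: R₀ = 0.73 × (17 + 0.42 × 202) = 0.73 × 101.8400 = 74.3432
delay to age 2: R₀ = 0.73 × (0.59 × 202) = 0.73 × 119.1800 = 87.0014
Higher: delay to age 2 (87.0014).

87.00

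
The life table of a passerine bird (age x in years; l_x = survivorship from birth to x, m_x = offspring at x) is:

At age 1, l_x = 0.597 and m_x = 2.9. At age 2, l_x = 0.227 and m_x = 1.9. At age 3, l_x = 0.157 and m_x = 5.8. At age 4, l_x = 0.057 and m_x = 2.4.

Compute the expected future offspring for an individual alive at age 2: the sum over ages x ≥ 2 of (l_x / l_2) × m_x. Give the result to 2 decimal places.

6.51

l_2 = 0.227. Conditional survival from age 2 to x is l_x / l_2.
  x=2: (0.227/0.227) × 1.9 = 1.9000
  x=3: (0.157/0.227) × 5.8 = 4.0115
  x=4: (0.057/0.227) × 2.4 = 0.6026
Sum = 1.9000 + 4.0115 + 0.6026 = 6.5141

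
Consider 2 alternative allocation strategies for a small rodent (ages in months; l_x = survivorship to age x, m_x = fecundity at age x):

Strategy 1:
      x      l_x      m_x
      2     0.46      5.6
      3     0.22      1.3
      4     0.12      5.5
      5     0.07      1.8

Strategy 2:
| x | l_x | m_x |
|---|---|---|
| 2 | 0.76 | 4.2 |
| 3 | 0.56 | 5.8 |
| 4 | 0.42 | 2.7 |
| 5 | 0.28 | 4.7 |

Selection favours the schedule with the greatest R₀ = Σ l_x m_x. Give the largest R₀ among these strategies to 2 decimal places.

Strategy 1: R₀ = 0.46×5.6 + 0.22×1.3 + 0.12×5.5 + 0.07×1.8 = 3.6480
Strategy 2: R₀ = 0.76×4.2 + 0.56×5.8 + 0.42×2.7 + 0.28×4.7 = 8.8900
Highest R₀: strategy 2 with 8.8900.

8.89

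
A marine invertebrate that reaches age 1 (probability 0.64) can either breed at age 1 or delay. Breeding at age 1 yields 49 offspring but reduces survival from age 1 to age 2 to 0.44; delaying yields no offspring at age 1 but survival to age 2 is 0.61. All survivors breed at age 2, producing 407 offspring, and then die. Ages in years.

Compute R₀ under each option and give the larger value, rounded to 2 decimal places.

breed at age 1: R₀ = 0.64 × (49 + 0.44 × 407) = 0.64 × 228.0800 = 145.9712
delay to age 2: R₀ = 0.64 × (0.61 × 407) = 0.64 × 248.2700 = 158.8928
Higher: delay to age 2 (158.8928).

158.89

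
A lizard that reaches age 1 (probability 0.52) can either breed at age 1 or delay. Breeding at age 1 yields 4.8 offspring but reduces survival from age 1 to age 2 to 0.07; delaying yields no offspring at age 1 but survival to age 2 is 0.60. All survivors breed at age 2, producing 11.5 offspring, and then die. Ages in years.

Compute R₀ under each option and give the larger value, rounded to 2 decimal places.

3.59

breed at age 1: R₀ = 0.52 × (4.8 + 0.07 × 11.5) = 0.52 × 5.6050 = 2.9146
delay to age 2: R₀ = 0.52 × (0.60 × 11.5) = 0.52 × 6.9000 = 3.5880
Higher: delay to age 2 (3.5880).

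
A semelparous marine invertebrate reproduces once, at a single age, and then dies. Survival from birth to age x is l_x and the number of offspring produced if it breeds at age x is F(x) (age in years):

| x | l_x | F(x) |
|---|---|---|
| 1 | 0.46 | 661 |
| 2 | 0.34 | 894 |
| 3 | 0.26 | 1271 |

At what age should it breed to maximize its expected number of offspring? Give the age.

3

Expected offspring if breeding at age x = l_x × F(x):
  age 1: 0.46 × 661 = 304.060
  age 2: 0.34 × 894 = 303.960
  age 3: 0.26 × 1271 = 330.460
Maximum at age 3 (330.460).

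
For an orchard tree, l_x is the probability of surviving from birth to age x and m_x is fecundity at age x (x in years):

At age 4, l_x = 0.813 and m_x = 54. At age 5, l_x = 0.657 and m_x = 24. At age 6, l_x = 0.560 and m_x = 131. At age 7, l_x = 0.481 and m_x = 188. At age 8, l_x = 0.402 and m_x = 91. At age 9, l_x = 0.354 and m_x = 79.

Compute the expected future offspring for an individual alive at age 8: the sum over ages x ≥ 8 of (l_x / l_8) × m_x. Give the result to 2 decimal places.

l_8 = 0.402. Conditional survival from age 8 to x is l_x / l_8.
  x=8: (0.402/0.402) × 91 = 91.0000
  x=9: (0.354/0.402) × 79 = 69.5672
Sum = 91.0000 + 69.5672 = 160.5672

160.57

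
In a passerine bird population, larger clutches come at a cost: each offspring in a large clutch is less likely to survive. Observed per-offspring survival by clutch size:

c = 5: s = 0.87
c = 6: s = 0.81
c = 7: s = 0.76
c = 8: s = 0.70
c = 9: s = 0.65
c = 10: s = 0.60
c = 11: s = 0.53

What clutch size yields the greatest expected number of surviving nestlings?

10

Expected surviving nestlings = c × s(c):
  c=5: 5 × 0.87 = 4.350
  c=6: 6 × 0.81 = 4.860
  c=7: 7 × 0.76 = 5.320
  c=8: 8 × 0.70 = 5.600
  c=9: 9 × 0.65 = 5.850
  c=10: 10 × 0.60 = 6.000
  c=11: 11 × 0.53 = 5.830
Maximum at c = 10 (6.000 surviving nestlings).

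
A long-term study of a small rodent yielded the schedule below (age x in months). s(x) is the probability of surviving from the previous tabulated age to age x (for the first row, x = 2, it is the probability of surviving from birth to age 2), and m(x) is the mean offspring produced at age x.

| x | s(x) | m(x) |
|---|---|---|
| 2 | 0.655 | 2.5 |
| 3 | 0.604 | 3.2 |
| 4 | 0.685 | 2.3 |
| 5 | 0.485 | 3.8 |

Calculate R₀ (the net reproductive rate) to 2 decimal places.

Survivorship from birth: l_x = s_2·s_3·…·s_x.
  l_2 = 0.65500
  l_3 = 0.39562
  l_4 = 0.27100
  l_5 = 0.13143
R₀ = Σ l_x m(x):
  age 2: 0.65500 × 2.5 = 1.6375
  age 3: 0.39562 × 3.2 = 1.2660
  age 4: 0.27100 × 2.3 = 0.6233
  age 5: 0.13143 × 3.8 = 0.4994
R₀ = 1.6375 + 1.2660 + 0.6233 + 0.4994 = 4.0262

4.03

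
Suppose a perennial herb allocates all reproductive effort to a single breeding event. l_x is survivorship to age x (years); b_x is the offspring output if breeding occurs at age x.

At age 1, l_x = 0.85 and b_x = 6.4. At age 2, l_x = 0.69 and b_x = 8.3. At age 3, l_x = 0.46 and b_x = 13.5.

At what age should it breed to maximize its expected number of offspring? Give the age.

Expected offspring if breeding at age x = l_x × b_x:
  age 1: 0.85 × 6.4 = 5.440
  age 2: 0.69 × 8.3 = 5.727
  age 3: 0.46 × 13.5 = 6.210
Maximum at age 3 (6.210).

3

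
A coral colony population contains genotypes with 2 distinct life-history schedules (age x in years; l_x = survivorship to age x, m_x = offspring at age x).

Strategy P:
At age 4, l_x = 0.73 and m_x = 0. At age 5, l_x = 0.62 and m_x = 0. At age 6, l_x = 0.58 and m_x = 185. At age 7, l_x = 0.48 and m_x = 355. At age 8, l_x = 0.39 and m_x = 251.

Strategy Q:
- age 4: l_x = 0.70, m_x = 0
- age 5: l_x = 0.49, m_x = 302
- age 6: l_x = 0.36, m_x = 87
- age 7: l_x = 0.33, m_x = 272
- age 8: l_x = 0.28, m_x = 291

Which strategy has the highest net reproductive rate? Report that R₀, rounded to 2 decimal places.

375.59

Strategy P: R₀ = 0.73×0 + 0.62×0 + 0.58×185 + 0.48×355 + 0.39×251 = 375.5900
Strategy Q: R₀ = 0.70×0 + 0.49×302 + 0.36×87 + 0.33×272 + 0.28×291 = 350.5400
Highest R₀: strategy P with 375.5900.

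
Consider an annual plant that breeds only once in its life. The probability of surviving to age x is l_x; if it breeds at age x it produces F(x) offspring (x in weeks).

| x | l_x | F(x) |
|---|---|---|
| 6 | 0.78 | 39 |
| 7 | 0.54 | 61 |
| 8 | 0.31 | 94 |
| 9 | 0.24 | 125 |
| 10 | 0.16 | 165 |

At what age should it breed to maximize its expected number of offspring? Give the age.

7

Expected offspring if breeding at age x = l_x × F(x):
  age 6: 0.78 × 39 = 30.420
  age 7: 0.54 × 61 = 32.940
  age 8: 0.31 × 94 = 29.140
  age 9: 0.24 × 125 = 30.000
  age 10: 0.16 × 165 = 26.400
Maximum at age 7 (32.940).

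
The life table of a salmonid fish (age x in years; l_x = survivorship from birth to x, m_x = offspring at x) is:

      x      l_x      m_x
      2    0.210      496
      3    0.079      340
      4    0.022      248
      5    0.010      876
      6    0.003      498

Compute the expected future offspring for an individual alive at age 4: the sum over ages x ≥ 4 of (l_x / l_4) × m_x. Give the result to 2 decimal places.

l_4 = 0.022. Conditional survival from age 4 to x is l_x / l_4.
  x=4: (0.022/0.022) × 248 = 248.0000
  x=5: (0.010/0.022) × 876 = 398.1818
  x=6: (0.003/0.022) × 498 = 67.9091
Sum = 248.0000 + 398.1818 + 67.9091 = 714.0909

714.09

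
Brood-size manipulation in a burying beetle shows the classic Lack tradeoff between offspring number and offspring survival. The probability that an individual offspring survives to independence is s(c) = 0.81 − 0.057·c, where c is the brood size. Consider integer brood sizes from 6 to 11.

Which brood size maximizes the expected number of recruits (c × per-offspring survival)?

Expected recruits = c × s(c):
  c=6: 6 × 0.468 = 2.808
  c=7: 7 × 0.411 = 2.877
  c=8: 8 × 0.354 = 2.832
  c=9: 9 × 0.297 = 2.673
  c=10: 10 × 0.240 = 2.400
  c=11: 11 × 0.183 = 2.013
Maximum at c = 7 (2.877 recruits).

7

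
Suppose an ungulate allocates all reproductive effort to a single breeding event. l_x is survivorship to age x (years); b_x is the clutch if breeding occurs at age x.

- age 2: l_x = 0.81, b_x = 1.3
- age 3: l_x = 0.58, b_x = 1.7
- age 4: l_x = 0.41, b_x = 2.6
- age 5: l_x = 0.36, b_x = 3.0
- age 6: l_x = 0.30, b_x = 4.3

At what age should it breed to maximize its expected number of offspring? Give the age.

Expected offspring if breeding at age x = l_x × b_x:
  age 2: 0.81 × 1.3 = 1.053
  age 3: 0.58 × 1.7 = 0.986
  age 4: 0.41 × 2.6 = 1.066
  age 5: 0.36 × 3.0 = 1.080
  age 6: 0.30 × 4.3 = 1.290
Maximum at age 6 (1.290).

6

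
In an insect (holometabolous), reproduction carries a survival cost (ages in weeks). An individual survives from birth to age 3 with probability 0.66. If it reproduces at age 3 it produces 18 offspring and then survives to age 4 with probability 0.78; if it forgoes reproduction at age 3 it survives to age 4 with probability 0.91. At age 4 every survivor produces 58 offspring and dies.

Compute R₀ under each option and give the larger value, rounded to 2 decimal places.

41.74

breed at age 3: R₀ = 0.66 × (18 + 0.78 × 58) = 0.66 × 63.2400 = 41.7384
delay to age 4: R₀ = 0.66 × (0.91 × 58) = 0.66 × 52.7800 = 34.8348
Higher: breed at age 3 (41.7384).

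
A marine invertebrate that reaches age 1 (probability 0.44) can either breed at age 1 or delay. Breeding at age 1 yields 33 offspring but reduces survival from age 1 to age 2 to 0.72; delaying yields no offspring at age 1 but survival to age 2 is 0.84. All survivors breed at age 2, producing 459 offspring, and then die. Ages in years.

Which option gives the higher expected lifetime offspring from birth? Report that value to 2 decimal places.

169.65

breed at age 1: R₀ = 0.44 × (33 + 0.72 × 459) = 0.44 × 363.4800 = 159.9312
delay to age 2: R₀ = 0.44 × (0.84 × 459) = 0.44 × 385.5600 = 169.6464
Higher: delay to age 2 (169.6464).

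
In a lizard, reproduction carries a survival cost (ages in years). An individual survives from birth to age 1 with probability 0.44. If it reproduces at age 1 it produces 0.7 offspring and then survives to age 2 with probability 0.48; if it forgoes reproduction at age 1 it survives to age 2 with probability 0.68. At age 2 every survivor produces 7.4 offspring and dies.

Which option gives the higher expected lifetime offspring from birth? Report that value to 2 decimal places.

2.21

breed at age 1: R₀ = 0.44 × (0.7 + 0.48 × 7.4) = 0.44 × 4.2520 = 1.8709
delay to age 2: R₀ = 0.44 × (0.68 × 7.4) = 0.44 × 5.0320 = 2.2141
Higher: delay to age 2 (2.2141).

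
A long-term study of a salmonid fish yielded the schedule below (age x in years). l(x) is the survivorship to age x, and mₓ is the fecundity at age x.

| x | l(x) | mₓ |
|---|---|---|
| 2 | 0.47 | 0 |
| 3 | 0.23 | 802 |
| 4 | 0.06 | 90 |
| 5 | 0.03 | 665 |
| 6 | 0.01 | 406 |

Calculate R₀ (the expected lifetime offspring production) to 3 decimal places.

213.870

R₀ = Σ l(x) mₓ:
  age 2: 0.47 × 0 = 0.0000
  age 3: 0.23 × 802 = 184.4600
  age 4: 0.06 × 90 = 5.4000
  age 5: 0.03 × 665 = 19.9500
  age 6: 0.01 × 406 = 4.0600
R₀ = 0.0000 + 184.4600 + 5.4000 + 19.9500 + 4.0600 = 213.8700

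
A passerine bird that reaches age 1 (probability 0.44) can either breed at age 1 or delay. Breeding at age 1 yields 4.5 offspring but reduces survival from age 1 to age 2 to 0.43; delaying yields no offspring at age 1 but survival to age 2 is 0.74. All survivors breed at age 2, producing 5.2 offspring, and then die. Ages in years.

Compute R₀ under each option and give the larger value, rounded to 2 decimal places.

2.96

breed at age 1: R₀ = 0.44 × (4.5 + 0.43 × 5.2) = 0.44 × 6.7360 = 2.9638
delay to age 2: R₀ = 0.44 × (0.74 × 5.2) = 0.44 × 3.8480 = 1.6931
Higher: breed at age 1 (2.9638).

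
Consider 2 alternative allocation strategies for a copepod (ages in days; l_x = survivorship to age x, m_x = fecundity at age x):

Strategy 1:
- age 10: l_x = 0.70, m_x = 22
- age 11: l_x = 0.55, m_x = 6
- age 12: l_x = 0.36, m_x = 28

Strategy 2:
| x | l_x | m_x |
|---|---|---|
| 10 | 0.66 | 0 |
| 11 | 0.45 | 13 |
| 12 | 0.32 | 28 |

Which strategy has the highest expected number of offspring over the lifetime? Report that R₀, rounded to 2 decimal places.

28.78

Strategy 1: R₀ = 0.70×22 + 0.55×6 + 0.36×28 = 28.7800
Strategy 2: R₀ = 0.66×0 + 0.45×13 + 0.32×28 = 14.8100
Highest R₀: strategy 1 with 28.7800.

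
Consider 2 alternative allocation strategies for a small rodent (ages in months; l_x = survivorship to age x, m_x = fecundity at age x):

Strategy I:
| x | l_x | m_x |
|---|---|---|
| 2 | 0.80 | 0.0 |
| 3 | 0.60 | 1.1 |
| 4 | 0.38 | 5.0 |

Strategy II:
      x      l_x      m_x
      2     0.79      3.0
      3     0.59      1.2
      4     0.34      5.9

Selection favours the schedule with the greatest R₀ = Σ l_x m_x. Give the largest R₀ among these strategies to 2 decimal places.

Strategy I: R₀ = 0.80×0.0 + 0.60×1.1 + 0.38×5.0 = 2.5600
Strategy II: R₀ = 0.79×3.0 + 0.59×1.2 + 0.34×5.9 = 5.0840
Highest R₀: strategy II with 5.0840.

5.08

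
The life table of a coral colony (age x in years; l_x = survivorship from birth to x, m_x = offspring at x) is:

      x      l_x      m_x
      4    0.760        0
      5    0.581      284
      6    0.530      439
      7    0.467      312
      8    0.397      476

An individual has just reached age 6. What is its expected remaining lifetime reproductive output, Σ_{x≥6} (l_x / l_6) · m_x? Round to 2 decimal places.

l_6 = 0.530. Conditional survival from age 6 to x is l_x / l_6.
  x=6: (0.530/0.530) × 439 = 439.0000
  x=7: (0.467/0.530) × 312 = 274.9132
  x=8: (0.397/0.530) × 476 = 356.5509
Sum = 439.0000 + 274.9132 + 356.5509 = 1070.4642

1070.46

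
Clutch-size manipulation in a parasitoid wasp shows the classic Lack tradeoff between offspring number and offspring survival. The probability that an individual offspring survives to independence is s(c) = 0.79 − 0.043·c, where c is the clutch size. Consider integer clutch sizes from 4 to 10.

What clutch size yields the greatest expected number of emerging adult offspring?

Expected emerging adult offspring = c × s(c):
  c=4: 4 × 0.618 = 2.472
  c=5: 5 × 0.575 = 2.875
  c=6: 6 × 0.532 = 3.192
  c=7: 7 × 0.489 = 3.423
  c=8: 8 × 0.446 = 3.568
  c=9: 9 × 0.403 = 3.627
  c=10: 10 × 0.360 = 3.600
Maximum at c = 9 (3.627 emerging adult offspring).

9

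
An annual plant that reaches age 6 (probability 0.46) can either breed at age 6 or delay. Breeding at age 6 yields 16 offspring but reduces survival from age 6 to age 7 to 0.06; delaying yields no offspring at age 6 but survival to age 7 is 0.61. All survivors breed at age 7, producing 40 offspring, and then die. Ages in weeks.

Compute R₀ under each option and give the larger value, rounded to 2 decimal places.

breed at age 6: R₀ = 0.46 × (16 + 0.06 × 40) = 0.46 × 18.4000 = 8.4640
delay to age 7: R₀ = 0.46 × (0.61 × 40) = 0.46 × 24.4000 = 11.2240
Higher: delay to age 7 (11.2240).

11.22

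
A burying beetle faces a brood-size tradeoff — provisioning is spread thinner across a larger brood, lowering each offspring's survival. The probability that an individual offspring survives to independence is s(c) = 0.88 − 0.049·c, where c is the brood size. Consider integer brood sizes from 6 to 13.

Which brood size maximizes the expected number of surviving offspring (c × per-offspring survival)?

9

Expected surviving offspring = c × s(c):
  c=6: 6 × 0.586 = 3.516
  c=7: 7 × 0.537 = 3.759
  c=8: 8 × 0.488 = 3.904
  c=9: 9 × 0.439 = 3.951
  c=10: 10 × 0.390 = 3.900
  c=11: 11 × 0.341 = 3.751
  c=12: 12 × 0.292 = 3.504
  c=13: 13 × 0.243 = 3.159
Maximum at c = 9 (3.951 surviving offspring).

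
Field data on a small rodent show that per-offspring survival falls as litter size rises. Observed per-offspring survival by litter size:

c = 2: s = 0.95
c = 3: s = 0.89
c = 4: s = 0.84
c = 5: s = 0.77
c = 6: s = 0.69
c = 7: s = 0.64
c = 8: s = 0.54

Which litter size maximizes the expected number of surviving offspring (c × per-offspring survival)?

7

Expected surviving offspring = c × s(c):
  c=2: 2 × 0.95 = 1.900
  c=3: 3 × 0.89 = 2.670
  c=4: 4 × 0.84 = 3.360
  c=5: 5 × 0.77 = 3.850
  c=6: 6 × 0.69 = 4.140
  c=7: 7 × 0.64 = 4.480
  c=8: 8 × 0.54 = 4.320
Maximum at c = 7 (4.480 surviving offspring).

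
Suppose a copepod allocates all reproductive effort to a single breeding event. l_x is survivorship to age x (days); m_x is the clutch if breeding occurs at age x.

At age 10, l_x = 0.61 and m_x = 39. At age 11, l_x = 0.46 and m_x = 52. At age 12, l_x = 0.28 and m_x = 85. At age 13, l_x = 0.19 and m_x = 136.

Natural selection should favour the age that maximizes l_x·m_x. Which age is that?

13

Expected offspring if breeding at age x = l_x × m_x:
  age 10: 0.61 × 39 = 23.790
  age 11: 0.46 × 52 = 23.920
  age 12: 0.28 × 85 = 23.800
  age 13: 0.19 × 136 = 25.840
Maximum at age 13 (25.840).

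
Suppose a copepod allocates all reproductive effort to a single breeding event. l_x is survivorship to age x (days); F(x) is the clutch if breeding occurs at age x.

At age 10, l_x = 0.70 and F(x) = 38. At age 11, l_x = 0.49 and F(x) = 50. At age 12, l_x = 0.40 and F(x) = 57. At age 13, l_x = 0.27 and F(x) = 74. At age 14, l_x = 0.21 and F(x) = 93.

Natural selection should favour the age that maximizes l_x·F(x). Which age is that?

Expected offspring if breeding at age x = l_x × F(x):
  age 10: 0.70 × 38 = 26.600
  age 11: 0.49 × 50 = 24.500
  age 12: 0.40 × 57 = 22.800
  age 13: 0.27 × 74 = 19.980
  age 14: 0.21 × 93 = 19.530
Maximum at age 10 (26.600).

10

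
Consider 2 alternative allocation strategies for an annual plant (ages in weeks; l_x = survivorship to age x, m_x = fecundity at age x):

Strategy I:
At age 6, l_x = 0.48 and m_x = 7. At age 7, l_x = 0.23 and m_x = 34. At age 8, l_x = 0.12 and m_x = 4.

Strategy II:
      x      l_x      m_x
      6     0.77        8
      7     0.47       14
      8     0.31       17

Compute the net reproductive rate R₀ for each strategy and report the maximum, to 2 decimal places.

18.01

Strategy I: R₀ = 0.48×7 + 0.23×34 + 0.12×4 = 11.6600
Strategy II: R₀ = 0.77×8 + 0.47×14 + 0.31×17 = 18.0100
Highest R₀: strategy II with 18.0100.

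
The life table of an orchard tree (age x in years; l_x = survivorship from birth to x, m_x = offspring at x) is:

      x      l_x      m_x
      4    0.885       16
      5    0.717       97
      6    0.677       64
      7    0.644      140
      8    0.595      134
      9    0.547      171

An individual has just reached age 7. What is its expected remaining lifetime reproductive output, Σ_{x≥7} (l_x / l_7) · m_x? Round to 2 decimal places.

409.05

l_7 = 0.644. Conditional survival from age 7 to x is l_x / l_7.
  x=7: (0.644/0.644) × 140 = 140.0000
  x=8: (0.595/0.644) × 134 = 123.8043
  x=9: (0.547/0.644) × 171 = 145.2438
Sum = 140.0000 + 123.8043 + 145.2438 = 409.0481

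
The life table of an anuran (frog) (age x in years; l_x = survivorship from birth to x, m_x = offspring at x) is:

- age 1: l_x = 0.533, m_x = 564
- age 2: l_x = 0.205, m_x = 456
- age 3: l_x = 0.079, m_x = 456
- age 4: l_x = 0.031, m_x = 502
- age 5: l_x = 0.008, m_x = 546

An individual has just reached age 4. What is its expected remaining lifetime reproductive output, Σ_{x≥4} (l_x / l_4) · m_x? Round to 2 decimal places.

l_4 = 0.031. Conditional survival from age 4 to x is l_x / l_4.
  x=4: (0.031/0.031) × 502 = 502.0000
  x=5: (0.008/0.031) × 546 = 140.9032
Sum = 502.0000 + 140.9032 = 642.9032

642.90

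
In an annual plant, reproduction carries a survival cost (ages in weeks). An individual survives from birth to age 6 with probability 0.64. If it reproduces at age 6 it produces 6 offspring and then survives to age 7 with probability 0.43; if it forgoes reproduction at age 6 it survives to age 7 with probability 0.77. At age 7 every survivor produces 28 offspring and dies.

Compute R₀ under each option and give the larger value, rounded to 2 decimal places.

13.80

breed at age 6: R₀ = 0.64 × (6 + 0.43 × 28) = 0.64 × 18.0400 = 11.5456
delay to age 7: R₀ = 0.64 × (0.77 × 28) = 0.64 × 21.5600 = 13.7984
Higher: delay to age 7 (13.7984).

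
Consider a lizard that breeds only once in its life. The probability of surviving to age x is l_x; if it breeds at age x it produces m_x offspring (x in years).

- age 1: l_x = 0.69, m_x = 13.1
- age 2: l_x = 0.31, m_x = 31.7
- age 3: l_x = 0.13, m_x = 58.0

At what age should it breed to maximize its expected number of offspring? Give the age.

Expected offspring if breeding at age x = l_x × m_x:
  age 1: 0.69 × 13.1 = 9.039
  age 2: 0.31 × 31.7 = 9.827
  age 3: 0.13 × 58.0 = 7.540
Maximum at age 2 (9.827).

2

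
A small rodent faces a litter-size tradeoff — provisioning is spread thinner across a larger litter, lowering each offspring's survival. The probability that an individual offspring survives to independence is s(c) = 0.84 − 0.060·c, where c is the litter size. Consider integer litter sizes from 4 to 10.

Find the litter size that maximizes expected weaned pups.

7

Expected weaned pups = c × s(c):
  c=4: 4 × 0.600 = 2.400
  c=5: 5 × 0.540 = 2.700
  c=6: 6 × 0.480 = 2.880
  c=7: 7 × 0.420 = 2.940
  c=8: 8 × 0.360 = 2.880
  c=9: 9 × 0.300 = 2.700
  c=10: 10 × 0.240 = 2.400
Maximum at c = 7 (2.940 weaned pups).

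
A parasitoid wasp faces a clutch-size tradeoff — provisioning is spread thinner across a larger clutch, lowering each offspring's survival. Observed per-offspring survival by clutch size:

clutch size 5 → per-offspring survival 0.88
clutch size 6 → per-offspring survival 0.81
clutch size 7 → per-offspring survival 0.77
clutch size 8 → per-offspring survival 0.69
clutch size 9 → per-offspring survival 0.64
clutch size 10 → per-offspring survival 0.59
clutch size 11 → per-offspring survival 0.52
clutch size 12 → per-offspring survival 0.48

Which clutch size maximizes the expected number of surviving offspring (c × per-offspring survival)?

10

Expected surviving offspring = c × s(c):
  c=5: 5 × 0.88 = 4.400
  c=6: 6 × 0.81 = 4.860
  c=7: 7 × 0.77 = 5.390
  c=8: 8 × 0.69 = 5.520
  c=9: 9 × 0.64 = 5.760
  c=10: 10 × 0.59 = 5.900
  c=11: 11 × 0.52 = 5.720
  c=12: 12 × 0.48 = 5.760
Maximum at c = 10 (5.900 surviving offspring).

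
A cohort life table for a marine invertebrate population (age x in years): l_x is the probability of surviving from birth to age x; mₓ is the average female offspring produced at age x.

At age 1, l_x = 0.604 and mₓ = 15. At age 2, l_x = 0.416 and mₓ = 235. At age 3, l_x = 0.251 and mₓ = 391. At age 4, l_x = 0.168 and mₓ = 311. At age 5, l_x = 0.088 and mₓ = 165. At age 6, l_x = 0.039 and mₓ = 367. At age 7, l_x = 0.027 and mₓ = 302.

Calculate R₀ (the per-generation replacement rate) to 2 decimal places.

R₀ = Σ l_x mₓ:
  age 1: 0.604 × 15 = 9.0600
  age 2: 0.416 × 235 = 97.7600
  age 3: 0.251 × 391 = 98.1410
  age 4: 0.168 × 311 = 52.2480
  age 5: 0.088 × 165 = 14.5200
  age 6: 0.039 × 367 = 14.3130
  age 7: 0.027 × 302 = 8.1540
R₀ = 9.0600 + 97.7600 + 98.1410 + 52.2480 + 14.5200 + 14.3130 + 8.1540 = 294.1960

294.20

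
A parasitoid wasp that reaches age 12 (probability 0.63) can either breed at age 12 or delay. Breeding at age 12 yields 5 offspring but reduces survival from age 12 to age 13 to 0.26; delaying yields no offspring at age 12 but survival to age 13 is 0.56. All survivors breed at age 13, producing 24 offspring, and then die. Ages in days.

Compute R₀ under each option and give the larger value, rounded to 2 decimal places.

breed at age 12: R₀ = 0.63 × (5 + 0.26 × 24) = 0.63 × 11.2400 = 7.0812
delay to age 13: R₀ = 0.63 × (0.56 × 24) = 0.63 × 13.4400 = 8.4672
Higher: delay to age 13 (8.4672).

8.47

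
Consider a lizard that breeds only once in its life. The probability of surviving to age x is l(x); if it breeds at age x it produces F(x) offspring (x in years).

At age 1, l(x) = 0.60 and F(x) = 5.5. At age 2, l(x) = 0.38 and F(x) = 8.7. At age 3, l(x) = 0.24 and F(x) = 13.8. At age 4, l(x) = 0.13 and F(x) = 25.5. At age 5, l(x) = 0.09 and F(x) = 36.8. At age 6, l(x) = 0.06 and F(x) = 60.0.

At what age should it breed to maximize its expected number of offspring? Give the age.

Expected offspring if breeding at age x = l(x) × F(x):
  age 1: 0.60 × 5.5 = 3.300
  age 2: 0.38 × 8.7 = 3.306
  age 3: 0.24 × 13.8 = 3.312
  age 4: 0.13 × 25.5 = 3.315
  age 5: 0.09 × 36.8 = 3.312
  age 6: 0.06 × 60.0 = 3.600
Maximum at age 6 (3.600).

6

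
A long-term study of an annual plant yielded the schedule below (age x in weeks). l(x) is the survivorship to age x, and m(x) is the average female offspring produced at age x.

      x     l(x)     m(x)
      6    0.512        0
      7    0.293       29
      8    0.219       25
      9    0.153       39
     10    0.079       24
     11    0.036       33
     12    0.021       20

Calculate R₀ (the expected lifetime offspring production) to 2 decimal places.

23.44

R₀ = Σ l(x) m(x):
  age 6: 0.512 × 0 = 0.0000
  age 7: 0.293 × 29 = 8.4970
  age 8: 0.219 × 25 = 5.4750
  age 9: 0.153 × 39 = 5.9670
  age 10: 0.079 × 24 = 1.8960
  age 11: 0.036 × 33 = 1.1880
  age 12: 0.021 × 20 = 0.4200
R₀ = 0.0000 + 8.4970 + 5.4750 + 5.9670 + 1.8960 + 1.1880 + 0.4200 = 23.4430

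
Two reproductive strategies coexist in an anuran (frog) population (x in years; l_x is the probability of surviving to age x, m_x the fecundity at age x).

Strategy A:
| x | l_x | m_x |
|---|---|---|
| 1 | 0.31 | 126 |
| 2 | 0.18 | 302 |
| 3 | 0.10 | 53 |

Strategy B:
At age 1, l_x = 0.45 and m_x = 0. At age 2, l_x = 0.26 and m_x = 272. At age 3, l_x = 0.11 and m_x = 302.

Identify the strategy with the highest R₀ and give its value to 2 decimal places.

103.94

Strategy A: R₀ = 0.31×126 + 0.18×302 + 0.10×53 = 98.7200
Strategy B: R₀ = 0.45×0 + 0.26×272 + 0.11×302 = 103.9400
Highest R₀: strategy B with 103.9400.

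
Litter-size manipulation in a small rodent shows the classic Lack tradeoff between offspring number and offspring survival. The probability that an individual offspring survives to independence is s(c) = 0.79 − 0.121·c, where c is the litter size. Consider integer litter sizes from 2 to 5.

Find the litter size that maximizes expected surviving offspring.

3

Expected surviving offspring = c × s(c):
  c=2: 2 × 0.548 = 1.096
  c=3: 3 × 0.427 = 1.281
  c=4: 4 × 0.306 = 1.224
  c=5: 5 × 0.185 = 0.925
Maximum at c = 3 (1.281 surviving offspring).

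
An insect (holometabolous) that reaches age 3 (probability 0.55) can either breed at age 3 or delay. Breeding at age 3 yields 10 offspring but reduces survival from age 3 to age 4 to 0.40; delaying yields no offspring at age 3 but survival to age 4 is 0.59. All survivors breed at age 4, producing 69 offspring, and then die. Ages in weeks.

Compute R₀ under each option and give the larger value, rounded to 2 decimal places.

breed at age 3: R₀ = 0.55 × (10 + 0.40 × 69) = 0.55 × 37.6000 = 20.6800
delay to age 4: R₀ = 0.55 × (0.59 × 69) = 0.55 × 40.7100 = 22.3905
Higher: delay to age 4 (22.3905).

22.39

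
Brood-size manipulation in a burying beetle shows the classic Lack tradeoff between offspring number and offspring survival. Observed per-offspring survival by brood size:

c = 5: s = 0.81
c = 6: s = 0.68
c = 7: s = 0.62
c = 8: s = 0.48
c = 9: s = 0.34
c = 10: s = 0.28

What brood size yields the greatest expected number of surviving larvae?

7

Expected surviving larvae = c × s(c):
  c=5: 5 × 0.81 = 4.050
  c=6: 6 × 0.68 = 4.080
  c=7: 7 × 0.62 = 4.340
  c=8: 8 × 0.48 = 3.840
  c=9: 9 × 0.34 = 3.060
  c=10: 10 × 0.28 = 2.800
Maximum at c = 7 (4.340 surviving larvae).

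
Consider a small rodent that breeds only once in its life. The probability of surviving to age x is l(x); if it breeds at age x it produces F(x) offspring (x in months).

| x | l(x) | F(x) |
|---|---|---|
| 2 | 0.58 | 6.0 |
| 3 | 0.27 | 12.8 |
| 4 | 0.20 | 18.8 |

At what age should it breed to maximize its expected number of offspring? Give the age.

4

Expected offspring if breeding at age x = l(x) × F(x):
  age 2: 0.58 × 6.0 = 3.480
  age 3: 0.27 × 12.8 = 3.456
  age 4: 0.20 × 18.8 = 3.760
Maximum at age 4 (3.760).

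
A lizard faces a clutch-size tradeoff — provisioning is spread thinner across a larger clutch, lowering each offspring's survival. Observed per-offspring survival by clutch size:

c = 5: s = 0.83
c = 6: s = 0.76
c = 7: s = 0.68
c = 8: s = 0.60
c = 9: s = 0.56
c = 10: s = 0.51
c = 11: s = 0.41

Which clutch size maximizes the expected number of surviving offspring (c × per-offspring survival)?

Expected surviving offspring = c × s(c):
  c=5: 5 × 0.83 = 4.150
  c=6: 6 × 0.76 = 4.560
  c=7: 7 × 0.68 = 4.760
  c=8: 8 × 0.60 = 4.800
  c=9: 9 × 0.56 = 5.040
  c=10: 10 × 0.51 = 5.100
  c=11: 11 × 0.41 = 4.510
Maximum at c = 10 (5.100 surviving offspring).

10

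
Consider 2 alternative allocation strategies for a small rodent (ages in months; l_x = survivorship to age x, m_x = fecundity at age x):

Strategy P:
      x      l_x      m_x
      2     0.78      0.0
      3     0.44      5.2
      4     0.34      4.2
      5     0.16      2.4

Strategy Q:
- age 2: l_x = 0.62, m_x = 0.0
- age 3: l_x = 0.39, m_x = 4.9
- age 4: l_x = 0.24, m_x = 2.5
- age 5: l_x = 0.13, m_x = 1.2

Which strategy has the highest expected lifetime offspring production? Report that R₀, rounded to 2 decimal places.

Strategy P: R₀ = 0.78×0.0 + 0.44×5.2 + 0.34×4.2 + 0.16×2.4 = 4.1000
Strategy Q: R₀ = 0.62×0.0 + 0.39×4.9 + 0.24×2.5 + 0.13×1.2 = 2.6670
Highest R₀: strategy P with 4.1000.

4.10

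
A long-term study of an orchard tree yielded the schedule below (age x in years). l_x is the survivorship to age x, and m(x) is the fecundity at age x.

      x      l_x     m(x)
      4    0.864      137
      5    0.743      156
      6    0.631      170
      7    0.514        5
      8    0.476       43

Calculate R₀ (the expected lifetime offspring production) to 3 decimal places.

R₀ = Σ l_x m(x):
  age 4: 0.864 × 137 = 118.3680
  age 5: 0.743 × 156 = 115.9080
  age 6: 0.631 × 170 = 107.2700
  age 7: 0.514 × 5 = 2.5700
  age 8: 0.476 × 43 = 20.4680
R₀ = 118.3680 + 115.9080 + 107.2700 + 2.5700 + 20.4680 = 364.5840

364.584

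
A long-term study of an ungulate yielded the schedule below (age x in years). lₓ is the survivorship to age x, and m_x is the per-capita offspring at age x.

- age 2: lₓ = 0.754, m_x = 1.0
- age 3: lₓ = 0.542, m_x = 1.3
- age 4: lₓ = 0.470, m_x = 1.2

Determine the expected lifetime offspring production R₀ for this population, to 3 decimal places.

R₀ = Σ lₓ m_x:
  age 2: 0.754 × 1.0 = 0.7540
  age 3: 0.542 × 1.3 = 0.7046
  age 4: 0.470 × 1.2 = 0.5640
R₀ = 0.7540 + 0.7046 + 0.5640 = 2.0226

2.023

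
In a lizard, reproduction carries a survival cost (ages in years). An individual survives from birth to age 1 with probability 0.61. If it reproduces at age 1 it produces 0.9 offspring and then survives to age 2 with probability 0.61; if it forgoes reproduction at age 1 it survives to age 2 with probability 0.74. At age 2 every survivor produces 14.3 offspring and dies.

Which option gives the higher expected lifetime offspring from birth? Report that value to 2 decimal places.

6.46

breed at age 1: R₀ = 0.61 × (0.9 + 0.61 × 14.3) = 0.61 × 9.6230 = 5.8700
delay to age 2: R₀ = 0.61 × (0.74 × 14.3) = 0.61 × 10.5820 = 6.4550
Higher: delay to age 2 (6.4550).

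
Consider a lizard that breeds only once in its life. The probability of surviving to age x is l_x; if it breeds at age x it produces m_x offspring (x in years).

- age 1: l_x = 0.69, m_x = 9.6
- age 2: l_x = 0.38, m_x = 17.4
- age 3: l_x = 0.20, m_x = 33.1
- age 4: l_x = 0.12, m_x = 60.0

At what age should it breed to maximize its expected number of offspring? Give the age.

Expected offspring if breeding at age x = l_x × m_x:
  age 1: 0.69 × 9.6 = 6.624
  age 2: 0.38 × 17.4 = 6.612
  age 3: 0.20 × 33.1 = 6.620
  age 4: 0.12 × 60.0 = 7.200
Maximum at age 4 (7.200).

4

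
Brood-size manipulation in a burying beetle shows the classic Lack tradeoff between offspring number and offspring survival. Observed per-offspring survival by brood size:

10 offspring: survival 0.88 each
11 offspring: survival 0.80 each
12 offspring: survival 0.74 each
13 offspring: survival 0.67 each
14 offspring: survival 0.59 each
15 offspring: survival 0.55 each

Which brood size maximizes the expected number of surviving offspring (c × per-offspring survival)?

12

Expected surviving offspring = c × s(c):
  c=10: 10 × 0.88 = 8.800
  c=11: 11 × 0.80 = 8.800
  c=12: 12 × 0.74 = 8.880
  c=13: 13 × 0.67 = 8.710
  c=14: 14 × 0.59 = 8.260
  c=15: 15 × 0.55 = 8.250
Maximum at c = 12 (8.880 surviving offspring).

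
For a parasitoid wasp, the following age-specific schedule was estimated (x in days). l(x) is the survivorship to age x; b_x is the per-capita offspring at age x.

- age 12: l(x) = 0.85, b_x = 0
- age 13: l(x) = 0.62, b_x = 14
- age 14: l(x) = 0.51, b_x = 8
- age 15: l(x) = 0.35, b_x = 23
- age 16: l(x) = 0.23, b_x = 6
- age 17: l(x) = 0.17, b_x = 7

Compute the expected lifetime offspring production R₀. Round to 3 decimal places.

R₀ = Σ l(x) b_x:
  age 12: 0.85 × 0 = 0.0000
  age 13: 0.62 × 14 = 8.6800
  age 14: 0.51 × 8 = 4.0800
  age 15: 0.35 × 23 = 8.0500
  age 16: 0.23 × 6 = 1.3800
  age 17: 0.17 × 7 = 1.1900
R₀ = 0.0000 + 8.6800 + 4.0800 + 8.0500 + 1.3800 + 1.1900 = 23.3800

23.380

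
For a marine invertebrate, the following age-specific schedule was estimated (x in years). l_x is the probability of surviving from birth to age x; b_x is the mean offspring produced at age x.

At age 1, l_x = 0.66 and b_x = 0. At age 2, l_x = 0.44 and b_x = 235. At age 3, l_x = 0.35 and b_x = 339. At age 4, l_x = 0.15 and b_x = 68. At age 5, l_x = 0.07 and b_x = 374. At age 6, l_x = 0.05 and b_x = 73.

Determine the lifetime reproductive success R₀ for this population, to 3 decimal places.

R₀ = Σ l_x b_x:
  age 1: 0.66 × 0 = 0.0000
  age 2: 0.44 × 235 = 103.4000
  age 3: 0.35 × 339 = 118.6500
  age 4: 0.15 × 68 = 10.2000
  age 5: 0.07 × 374 = 26.1800
  age 6: 0.05 × 73 = 3.6500
R₀ = 0.0000 + 103.4000 + 118.6500 + 10.2000 + 26.1800 + 3.6500 = 262.0800

262.080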